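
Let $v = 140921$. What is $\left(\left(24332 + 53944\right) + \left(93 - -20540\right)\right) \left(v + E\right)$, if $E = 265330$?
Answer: $40181880159$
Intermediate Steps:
$\left(\left(24332 + 53944\right) + \left(93 - -20540\right)\right) \left(v + E\right) = \left(\left(24332 + 53944\right) + \left(93 - -20540\right)\right) \left(140921 + 265330\right) = \left(78276 + \left(93 + 20540\right)\right) 406251 = \left(78276 + 20633\right) 406251 = 98909 \cdot 406251 = 40181880159$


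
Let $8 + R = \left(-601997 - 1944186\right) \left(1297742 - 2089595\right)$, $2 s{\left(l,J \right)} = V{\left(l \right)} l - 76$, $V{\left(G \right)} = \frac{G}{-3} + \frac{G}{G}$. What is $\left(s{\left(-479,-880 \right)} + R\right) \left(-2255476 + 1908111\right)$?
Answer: $- \frac{2101074657381227800}{3} \approx -7.0036 \cdot 10^{17}$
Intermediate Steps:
$V{\left(G \right)} = 1 - \frac{G}{3}$ ($V{\left(G \right)} = G \left(- \frac{1}{3}\right) + 1 = - \frac{G}{3} + 1 = 1 - \frac{G}{3}$)
$s{\left(l,J \right)} = -38 + \frac{l \left(1 - \frac{l}{3}\right)}{2}$ ($s{\left(l,J \right)} = \frac{\left(1 - \frac{l}{3}\right) l - 76}{2} = \frac{l \left(1 - \frac{l}{3}\right) - 76}{2} = \frac{-76 + l \left(1 - \frac{l}{3}\right)}{2} = -38 + \frac{l \left(1 - \frac{l}{3}\right)}{2}$)
$R = 2016202647091$ ($R = -8 + \left(-601997 - 1944186\right) \left(1297742 - 2089595\right) = -8 - -2016202647099 = -8 + 2016202647099 = 2016202647091$)
$\left(s{\left(-479,-880 \right)} + R\right) \left(-2255476 + 1908111\right) = \left(\left(-38 - - \frac{479 \left(-3 - 479\right)}{6}\right) + 2016202647091\right) \left(-2255476 + 1908111\right) = \left(\left(-38 - \left(- \frac{479}{6}\right) \left(-482\right)\right) + 2016202647091\right) \left(-347365\right) = \left(\left(-38 - \frac{115439}{3}\right) + 2016202647091\right) \left(-347365\right) = \left(- \frac{115553}{3} + 2016202647091\right) \left(-347365\right) = \frac{6048607825720}{3} \left(-347365\right) = - \frac{2101074657381227800}{3}$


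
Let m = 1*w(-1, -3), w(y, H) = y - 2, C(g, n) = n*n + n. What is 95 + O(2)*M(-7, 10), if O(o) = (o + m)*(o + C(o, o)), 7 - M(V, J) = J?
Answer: 119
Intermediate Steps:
C(g, n) = n + n**2 (C(g, n) = n**2 + n = n + n**2)
w(y, H) = -2 + y
M(V, J) = 7 - J
m = -3 (m = 1*(-2 - 1) = 1*(-3) = -3)
O(o) = (-3 + o)*(o + o*(1 + o)) (O(o) = (o - 3)*(o + o*(1 + o)) = (-3 + o)*(o + o*(1 + o)))
95 + O(2)*M(-7, 10) = 95 + (2*(-6 + 2**2 - 1*2))*(7 - 1*10) = 95 + (2*(-6 + 4 - 2))*(7 - 10) = 95 + (2*(-4))*(-3) = 95 - 8*(-3) = 95 + 24 = 119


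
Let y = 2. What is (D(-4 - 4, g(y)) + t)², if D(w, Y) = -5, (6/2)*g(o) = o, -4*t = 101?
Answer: 14641/16 ≈ 915.06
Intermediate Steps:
t = -101/4 (t = -¼*101 = -101/4 ≈ -25.250)
g(o) = o/3
(D(-4 - 4, g(y)) + t)² = (-5 - 101/4)² = (-121/4)² = 14641/16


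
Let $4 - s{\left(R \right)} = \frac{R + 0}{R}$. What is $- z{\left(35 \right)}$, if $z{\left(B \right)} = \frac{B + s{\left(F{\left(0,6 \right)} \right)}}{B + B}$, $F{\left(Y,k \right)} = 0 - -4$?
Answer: $- \frac{19}{35} \approx -0.54286$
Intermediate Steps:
$F{\left(Y,k \right)} = 4$ ($F{\left(Y,k \right)} = 0 + 4 = 4$)
$s{\left(R \right)} = 3$ ($s{\left(R \right)} = 4 - \frac{R + 0}{R} = 4 - \frac{R}{R} = 4 - 1 = 3$)
$z{\left(B \right)} = \frac{3 + B}{2 B}$ ($z{\left(B \right)} = \frac{B + 3}{B + B} = \frac{3 + B}{2 B}$)
$- z{\left(35 \right)} = - \frac{3 + 35}{2 \cdot 35} = - \frac{38}{2 \cdot 35} = \left(-1\right) \frac{19}{35} = - \frac{19}{35}$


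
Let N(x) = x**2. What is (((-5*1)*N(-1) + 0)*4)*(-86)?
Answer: 1720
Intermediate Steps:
(((-5*1)*N(-1) + 0)*4)*(-86) = ((-5*1*(-1)**2 + 0)*4)*(-86) = ((-5*1 + 0)*4)*(-86) = ((-5 + 0)*4)*(-86) = -5*4*(-86) = -20*(-86) = 1720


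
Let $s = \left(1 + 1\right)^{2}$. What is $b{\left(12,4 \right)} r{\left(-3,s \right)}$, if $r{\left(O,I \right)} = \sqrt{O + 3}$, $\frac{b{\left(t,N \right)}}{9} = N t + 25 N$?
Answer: $0$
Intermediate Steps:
$s = 4$ ($s = 2^{2} = 4$)
$b{\left(t,N \right)} = 225 N + 9 N t$ ($b{\left(t,N \right)} = 9 \left(N t + 25 N\right) = 9 \left(25 N + N t\right) = 225 N + 9 N t$)
$r{\left(O,I \right)} = \sqrt{3 + O}$
$b{\left(12,4 \right)} r{\left(-3,s \right)} = 9 \cdot 4 \left(25 + 12\right) \sqrt{3 - 3} = 9 \cdot 4 \cdot 37 \sqrt{0} = 1332 \cdot 0 = 0$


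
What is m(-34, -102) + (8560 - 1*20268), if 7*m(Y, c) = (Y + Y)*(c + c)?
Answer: -68084/7 ≈ -9726.3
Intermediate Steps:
m(Y, c) = 4*Y*c/7 (m(Y, c) = ((Y + Y)*(c + c))/7 = ((2*Y)*(2*c))/7 = (4*Y*c)/7 = 4*Y*c/7)
m(-34, -102) + (8560 - 1*20268) = (4/7)*(-34)*(-102) + (8560 - 1*20268) = 13872/7 + (8560 - 20268) = 13872/7 - 11708 = -68084/7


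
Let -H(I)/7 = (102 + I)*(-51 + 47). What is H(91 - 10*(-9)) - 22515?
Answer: -14591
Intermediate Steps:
H(I) = 2856 + 28*I (H(I) = -7*(102 + I)*(-51 + 47) = -7*(102 + I)*(-4) = -7*(-408 - 4*I) = 2856 + 28*I)
H(91 - 10*(-9)) - 22515 = (2856 + 28*(91 - 10*(-9))) - 22515 = (2856 + 28*(91 - 1*(-90))) - 22515 = (2856 + 28*(91 + 90)) - 22515 = (2856 + 28*181) - 22515 = (2856 + 5068) - 22515 = 7924 - 22515 = -14591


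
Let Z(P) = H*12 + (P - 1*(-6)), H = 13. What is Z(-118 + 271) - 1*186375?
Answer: -186060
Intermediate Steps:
Z(P) = 162 + P (Z(P) = 13*12 + (P - 1*(-6)) = 156 + (P + 6) = 156 + (6 + P) = 162 + P)
Z(-118 + 271) - 1*186375 = (162 + (-118 + 271)) - 1*186375 = (162 + 153) - 186375 = 315 - 186375 = -186060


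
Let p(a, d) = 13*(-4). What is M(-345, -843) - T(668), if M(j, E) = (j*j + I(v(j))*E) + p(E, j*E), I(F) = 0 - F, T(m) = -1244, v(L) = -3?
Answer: 117688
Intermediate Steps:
I(F) = -F
p(a, d) = -52
M(j, E) = -52 + j² + 3*E (M(j, E) = (j*j + (-1*(-3))*E) - 52 = (j² + 3*E) - 52 = -52 + j² + 3*E)
M(-345, -843) - T(668) = (-52 + (-345)² + 3*(-843)) - 1*(-1244) = (-52 + 119025 - 2529) + 1244 = 116444 + 1244 = 117688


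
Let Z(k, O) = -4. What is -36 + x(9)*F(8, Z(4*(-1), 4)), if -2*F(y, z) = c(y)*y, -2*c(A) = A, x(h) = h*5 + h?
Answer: 828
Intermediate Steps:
x(h) = 6*h (x(h) = 5*h + h = 6*h)
c(A) = -A/2
F(y, z) = y²/4 (F(y, z) = -(-y/2)*y/2 = -(-1)*y²/4 = y²/4)
-36 + x(9)*F(8, Z(4*(-1), 4)) = -36 + (6*9)*((¼)*8²) = -36 + 54*((¼)*64) = -36 + 54*16 = -36 + 864 = 828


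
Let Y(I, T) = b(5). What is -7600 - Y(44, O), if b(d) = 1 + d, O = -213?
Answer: -7606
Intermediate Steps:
Y(I, T) = 6 (Y(I, T) = 1 + 5 = 6)
-7600 - Y(44, O) = -7600 - 1*6 = -7600 - 6 = -7606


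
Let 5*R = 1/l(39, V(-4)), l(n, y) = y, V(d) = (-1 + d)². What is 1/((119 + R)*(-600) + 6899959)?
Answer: 5/34142771 ≈ 1.4644e-7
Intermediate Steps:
R = 1/125 (R = 1/(5*((-1 - 4)²)) = 1/(5*((-5)²)) = (⅕)/25 = (⅕)*(1/25) = 1/125 ≈ 0.0080000)
1/((119 + R)*(-600) + 6899959) = 1/((119 + 1/125)*(-600) + 6899959) = 1/((14876/125)*(-600) + 6899959) = 1/(-357024/5 + 6899959) = 1/(34142771/5) = 5/34142771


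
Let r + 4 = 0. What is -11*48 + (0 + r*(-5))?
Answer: -508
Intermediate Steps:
r = -4 (r = -4 + 0 = -4)
-11*48 + (0 + r*(-5)) = -11*48 + (0 - 4*(-5)) = -528 + (0 + 20) = -528 + 20 = -508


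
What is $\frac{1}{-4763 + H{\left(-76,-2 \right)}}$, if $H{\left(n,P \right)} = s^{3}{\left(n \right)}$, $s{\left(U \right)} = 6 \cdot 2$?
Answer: $- \frac{1}{3035} \approx -0.00032949$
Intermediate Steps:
$s{\left(U \right)} = 12$
$H{\left(n,P \right)} = 1728$ ($H{\left(n,P \right)} = 12^{3} = 1728$)
$\frac{1}{-4763 + H{\left(-76,-2 \right)}} = \frac{1}{-4763 + 1728} = \frac{1}{-3035} = - \frac{1}{3035}$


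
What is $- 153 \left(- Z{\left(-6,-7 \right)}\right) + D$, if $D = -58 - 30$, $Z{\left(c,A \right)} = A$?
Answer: $-1159$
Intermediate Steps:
$D = -88$ ($D = -58 - 30 = -88$)
$- 153 \left(- Z{\left(-6,-7 \right)}\right) + D = - 153 \left(\left(-1\right) \left(-7\right)\right) - 88 = \left(-153\right) 7 - 88 = -1071 - 88 = -1159$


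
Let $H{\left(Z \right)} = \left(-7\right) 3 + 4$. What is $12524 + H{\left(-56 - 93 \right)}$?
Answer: $12507$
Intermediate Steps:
$H{\left(Z \right)} = -17$ ($H{\left(Z \right)} = -21 + 4 = -17$)
$12524 + H{\left(-56 - 93 \right)} = 12524 - 17 = 12507$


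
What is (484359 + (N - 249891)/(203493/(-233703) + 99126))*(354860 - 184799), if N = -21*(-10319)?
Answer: 636060756603503974293/7721946695 ≈ 8.2370e+10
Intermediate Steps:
N = 216699
(484359 + (N - 249891)/(203493/(-233703) + 99126))*(354860 - 184799) = (484359 + (216699 - 249891)/(203493/(-233703) + 99126))*(354860 - 184799) = (484359 - 33192/(203493*(-1/233703) + 99126))*170061 = (484359 - 33192/(-67831/77901 + 99126))*170061 = (484359 - 33192/7721946695/77901)*170061 = (484359 - 33192*77901/7721946695)*170061 = (484359 - 2585689992/7721946695)*170061 = (3740191793553513/7721946695)*170061 = 636060756603503974293/7721946695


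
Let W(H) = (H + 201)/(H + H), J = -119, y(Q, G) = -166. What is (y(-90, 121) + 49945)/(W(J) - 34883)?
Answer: -1974567/1383706 ≈ -1.4270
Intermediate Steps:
W(H) = (201 + H)/(2*H) (W(H) = (201 + H)/((2*H)) = (201 + H)*(1/(2*H)) = (201 + H)/(2*H))
(y(-90, 121) + 49945)/(W(J) - 34883) = (-166 + 49945)/((1/2)*(201 - 119)/(-119) - 34883) = 49779/((1/2)*(-1/119)*82 - 34883) = 49779/(-41/119 - 34883) = 49779/(-4151118/119) = 49779*(-119/4151118) = -1974567/1383706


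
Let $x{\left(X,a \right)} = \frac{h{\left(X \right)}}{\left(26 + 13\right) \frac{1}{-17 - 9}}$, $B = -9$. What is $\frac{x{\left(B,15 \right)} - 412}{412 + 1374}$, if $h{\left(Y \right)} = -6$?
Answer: $- \frac{204}{893} \approx -0.22844$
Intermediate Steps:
$x{\left(X,a \right)} = 4$ ($x{\left(X,a \right)} = - \frac{6}{\left(26 + 13\right) \frac{1}{-17 - 9}} = - \frac{6}{39 \frac{1}{-26}} = - \frac{6}{39 \left(- \frac{1}{26}\right)} = - \frac{6}{- \frac{3}{2}} = \left(-6\right) \left(- \frac{2}{3}\right) = 4$)
$\frac{x{\left(B,15 \right)} - 412}{412 + 1374} = \frac{4 - 412}{412 + 1374} = - \frac{408}{1786} = \left(-408\right) \frac{1}{1786} = - \frac{204}{893}$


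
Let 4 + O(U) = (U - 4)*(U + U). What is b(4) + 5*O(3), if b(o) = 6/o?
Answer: -97/2 ≈ -48.500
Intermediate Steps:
O(U) = -4 + 2*U*(-4 + U) (O(U) = -4 + (U - 4)*(U + U) = -4 + (-4 + U)*(2*U) = -4 + 2*U*(-4 + U))
b(4) + 5*O(3) = 6/4 + 5*(-4 - 8*3 + 2*3**2) = 6*(1/4) + 5*(-4 - 24 + 2*9) = 3/2 + 5*(-4 - 24 + 18) = 3/2 + 5*(-10) = 3/2 - 50 = -97/2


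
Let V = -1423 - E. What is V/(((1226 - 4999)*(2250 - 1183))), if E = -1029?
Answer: 394/4025791 ≈ 9.7869e-5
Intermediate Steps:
V = -394 (V = -1423 - 1*(-1029) = -1423 + 1029 = -394)
V/(((1226 - 4999)*(2250 - 1183))) = -394*1/((1226 - 4999)*(2250 - 1183)) = -394/((-3773*1067)) = -394/(-4025791) = -394*(-1/4025791) = 394/4025791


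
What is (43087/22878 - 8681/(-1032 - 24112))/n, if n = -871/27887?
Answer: -17875336179301/250518950136 ≈ -71.353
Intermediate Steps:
n = -871/27887 (n = -871*1/27887 = -871/27887 ≈ -0.031233)
(43087/22878 - 8681/(-1032 - 24112))/n = (43087/22878 - 8681/(-1032 - 24112))/(-871/27887) = (43087*(1/22878) - 8681/(-25144))*(-27887/871) = (43087/22878 - 8681*(-1/25144))*(-27887/871) = (43087/22878 + 8681/25144)*(-27887/871) = (640991723/287622216)*(-27887/871) = -17875336179301/250518950136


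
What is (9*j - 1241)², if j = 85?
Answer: 226576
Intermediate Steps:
(9*j - 1241)² = (9*85 - 1241)² = (765 - 1241)² = (-476)² = 226576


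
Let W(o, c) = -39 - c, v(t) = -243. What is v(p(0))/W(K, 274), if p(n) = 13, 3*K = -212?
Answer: 243/313 ≈ 0.77636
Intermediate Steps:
K = -212/3 (K = (⅓)*(-212) = -212/3 ≈ -70.667)
v(p(0))/W(K, 274) = -243/(-39 - 1*274) = -243/(-39 - 274) = -243/(-313) = -243*(-1/313) = 243/313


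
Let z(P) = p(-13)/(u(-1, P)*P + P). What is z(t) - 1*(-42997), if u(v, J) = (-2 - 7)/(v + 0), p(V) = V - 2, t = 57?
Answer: 1633885/38 ≈ 42997.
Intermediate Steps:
p(V) = -2 + V
u(v, J) = -9/v
z(P) = -3/(2*P) (z(P) = (-2 - 13)/((-9/(-1))*P + P) = -15/((-9*(-1))*P + P) = -15/(9*P + P) = -15*1/(10*P) = -3/(2*P))
z(t) - 1*(-42997) = -3/2/57 - 1*(-42997) = -3/2*1/57 + 42997 = -1/38 + 42997 = 1633885/38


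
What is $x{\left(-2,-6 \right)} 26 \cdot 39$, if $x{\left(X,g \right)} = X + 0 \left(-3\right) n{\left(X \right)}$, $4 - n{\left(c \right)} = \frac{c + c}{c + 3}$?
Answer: $-2028$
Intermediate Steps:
$n{\left(c \right)} = 4 - \frac{2 c}{3 + c}$ ($n{\left(c \right)} = 4 - \frac{c + c}{c + 3} = 4 - \frac{2 c}{3 + c}$)
$x{\left(X,g \right)} = X$ ($x{\left(X,g \right)} = X + 0 \left(-3\right) \frac{2 \left(6 + X\right)}{3 + X} = X + 0 \frac{2 \left(6 + X\right)}{3 + X} = X + 0 = X$)
$x{\left(-2,-6 \right)} 26 \cdot 39 = \left(-2\right) 26 \cdot 39 = \left(-52\right) 39 = -2028$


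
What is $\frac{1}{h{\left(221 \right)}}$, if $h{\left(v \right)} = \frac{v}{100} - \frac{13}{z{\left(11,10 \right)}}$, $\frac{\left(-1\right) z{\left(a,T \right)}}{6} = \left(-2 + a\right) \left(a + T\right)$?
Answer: $\frac{56700}{125957} \approx 0.45015$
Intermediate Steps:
$z{\left(a,T \right)} = - 6 \left(-2 + a\right) \left(T + a\right)$ ($z{\left(a,T \right)} = - 6 \left(-2 + a\right) \left(a + T\right) = - 6 \left(-2 + a\right) \left(T + a\right)$)
$h{\left(v \right)} = \frac{13}{1134} + \frac{v}{100}$ ($h{\left(v \right)} = \frac{v}{100} - \frac{13}{- 6 \cdot 11^{2} + 12 \cdot 10 + 12 \cdot 11 - 60 \cdot 11} = v \frac{1}{100} - \frac{13}{\left(-6\right) 121 + 120 + 132 - 660} = \frac{v}{100} - \frac{13}{-726 + 120 + 132 - 660} = \frac{v}{100} - \frac{13}{-1134} = \frac{v}{100} - - \frac{13}{1134} = \frac{v}{100} + \frac{13}{1134} = \frac{13}{1134} + \frac{v}{100}$)
$\frac{1}{h{\left(221 \right)}} = \frac{1}{\frac{13}{1134} + \frac{1}{100} \cdot 221} = \frac{1}{\frac{13}{1134} + \frac{221}{100}} = \frac{1}{\frac{125957}{56700}} = \frac{56700}{125957}$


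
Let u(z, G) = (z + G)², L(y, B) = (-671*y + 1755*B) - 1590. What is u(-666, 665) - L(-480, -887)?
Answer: 1236196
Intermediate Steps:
L(y, B) = -1590 - 671*y + 1755*B
u(z, G) = (G + z)²
u(-666, 665) - L(-480, -887) = (665 - 666)² - (-1590 - 671*(-480) + 1755*(-887)) = (-1)² - (-1590 + 322080 - 1556685) = 1 - 1*(-1236195) = 1 + 1236195 = 1236196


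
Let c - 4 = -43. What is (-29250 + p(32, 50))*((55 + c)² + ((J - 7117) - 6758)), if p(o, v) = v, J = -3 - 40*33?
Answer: 436306400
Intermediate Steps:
c = -39 (c = 4 - 43 = -39)
J = -1323 (J = -3 - 1320 = -1323)
(-29250 + p(32, 50))*((55 + c)² + ((J - 7117) - 6758)) = (-29250 + 50)*((55 - 39)² + ((-1323 - 7117) - 6758)) = -29200*(16² + (-8440 - 6758)) = -29200*(256 - 15198) = -29200*(-14942) = 436306400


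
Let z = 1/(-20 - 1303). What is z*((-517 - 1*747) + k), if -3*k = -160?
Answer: 3632/3969 ≈ 0.91509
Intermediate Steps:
z = -1/1323 (z = 1/(-1323) = -1/1323 ≈ -0.00075586)
k = 160/3 (k = -1/3*(-160) = 160/3 ≈ 53.333)
z*((-517 - 1*747) + k) = -((-517 - 1*747) + 160/3)/1323 = -((-517 - 747) + 160/3)/1323 = -(-1264 + 160/3)/1323 = -1/1323*(-3632/3) = 3632/3969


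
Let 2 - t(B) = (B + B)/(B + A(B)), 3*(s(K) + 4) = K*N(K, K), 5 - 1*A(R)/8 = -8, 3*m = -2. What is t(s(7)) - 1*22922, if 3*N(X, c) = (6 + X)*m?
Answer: -28855990/1259 ≈ -22920.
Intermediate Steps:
m = -⅔ (m = (⅓)*(-2) = -⅔ ≈ -0.66667)
A(R) = 104 (A(R) = 40 - 8*(-8) = 40 + 64 = 104)
N(X, c) = -4/3 - 2*X/9 (N(X, c) = ((6 + X)*(-⅔))/3 = (-4 - 2*X/3)/3 = -4/3 - 2*X/9)
s(K) = -4 + K*(-4/3 - 2*K/9)/3 (s(K) = -4 + (K*(-4/3 - 2*K/9))/3 = -4 + K*(-4/3 - 2*K/9)/3)
t(B) = 2 - 2*B/(104 + B) (t(B) = 2 - (B + B)/(B + 104) = 2 - 2*B/(104 + B))
t(s(7)) - 1*22922 = 208/(104 + (-4 - 2/27*7*(6 + 7))) - 1*22922 = 208/(104 + (-4 - 2/27*7*13)) - 22922 = 208/(104 + (-4 - 182/27)) - 22922 = 208/(104 - 290/27) - 22922 = 208/(2518/27) - 22922 = 208*(27/2518) - 22922 = 2808/1259 - 22922 = -28855990/1259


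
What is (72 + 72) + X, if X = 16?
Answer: 160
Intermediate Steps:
(72 + 72) + X = (72 + 72) + 16 = 144 + 16 = 160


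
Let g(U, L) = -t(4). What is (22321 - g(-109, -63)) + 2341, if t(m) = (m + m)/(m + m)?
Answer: 24663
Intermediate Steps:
t(m) = 1 (t(m) = (2*m)/((2*m)) = (2*m)*(1/(2*m)) = 1)
g(U, L) = -1 (g(U, L) = -1*1 = -1)
(22321 - g(-109, -63)) + 2341 = (22321 - 1*(-1)) + 2341 = (22321 + 1) + 2341 = 22322 + 2341 = 24663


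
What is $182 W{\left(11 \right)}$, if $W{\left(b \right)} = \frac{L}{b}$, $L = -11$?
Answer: $-182$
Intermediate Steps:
$W{\left(b \right)} = - \frac{11}{b}$
$182 W{\left(11 \right)} = 182 \left(- \frac{11}{11}\right) = 182 \left(\left(-11\right) \frac{1}{11}\right) = 182 \left(-1\right) = -182$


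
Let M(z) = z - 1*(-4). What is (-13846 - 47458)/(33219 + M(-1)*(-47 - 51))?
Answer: -61304/32925 ≈ -1.8619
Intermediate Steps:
M(z) = 4 + z (M(z) = z + 4 = 4 + z)
(-13846 - 47458)/(33219 + M(-1)*(-47 - 51)) = (-13846 - 47458)/(33219 + (4 - 1)*(-47 - 51)) = -61304/(33219 + 3*(-98)) = -61304/(33219 - 294) = -61304/32925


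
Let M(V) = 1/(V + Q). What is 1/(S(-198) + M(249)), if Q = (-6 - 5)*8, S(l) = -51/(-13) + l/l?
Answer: 2093/10317 ≈ 0.20287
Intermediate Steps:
S(l) = 64/13 (S(l) = -51*(-1/13) + 1 = 51/13 + 1 = 64/13)
Q = -88 (Q = -11*8 = -88)
M(V) = 1/(-88 + V) (M(V) = 1/(V - 88) = 1/(-88 + V))
1/(S(-198) + M(249)) = 1/(64/13 + 1/(-88 + 249)) = 1/(64/13 + 1/161) = 1/(10317/2093) = 2093/10317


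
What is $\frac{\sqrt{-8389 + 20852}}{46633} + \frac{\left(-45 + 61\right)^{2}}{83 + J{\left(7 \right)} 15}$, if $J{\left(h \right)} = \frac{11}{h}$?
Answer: $\frac{896}{373} + \frac{11 \sqrt{103}}{46633} \approx 2.4045$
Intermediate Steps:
$\frac{\sqrt{-8389 + 20852}}{46633} + \frac{\left(-45 + 61\right)^{2}}{83 + J{\left(7 \right)} 15} = \frac{\sqrt{-8389 + 20852}}{46633} + \frac{\left(-45 + 61\right)^{2}}{83 + \frac{11}{7} \cdot 15} = \sqrt{12463} \cdot \frac{1}{46633} + \frac{16^{2}}{83 + 11 \cdot \frac{1}{7} \cdot 15} = 11 \sqrt{103} \cdot \frac{1}{46633} + \frac{256}{83 + \frac{11}{7} \cdot 15} = \frac{11 \sqrt{103}}{46633} + \frac{256}{83 + \frac{165}{7}} = \frac{11 \sqrt{103}}{46633} + \frac{256}{\frac{746}{7}} = \frac{11 \sqrt{103}}{46633} + 256 \cdot \frac{7}{746} = \frac{11 \sqrt{103}}{46633} + \frac{896}{373} = \frac{896}{373} + \frac{11 \sqrt{103}}{46633}$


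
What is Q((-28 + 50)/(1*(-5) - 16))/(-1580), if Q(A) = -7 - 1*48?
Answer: 11/316 ≈ 0.034810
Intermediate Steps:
Q(A) = -55 (Q(A) = -7 - 48 = -55)
Q((-28 + 50)/(1*(-5) - 16))/(-1580) = -55/(-1580) = -55*(-1/1580) = 11/316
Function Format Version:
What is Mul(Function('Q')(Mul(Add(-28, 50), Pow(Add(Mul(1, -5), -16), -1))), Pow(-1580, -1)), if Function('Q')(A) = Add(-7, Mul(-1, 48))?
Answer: Rational(11, 316) ≈ 0.034810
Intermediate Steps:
Function('Q')(A) = -55 (Function('Q')(A) = Add(-7, -48) = -55)
Mul(Function('Q')(Mul(Add(-28, 50), Pow(Add(Mul(1, -5), -16), -1))), Pow(-1580, -1)) = Mul(-55, Pow(-1580, -1)) = Mul(-55, Rational(-1, 1580)) = Rational(11, 316)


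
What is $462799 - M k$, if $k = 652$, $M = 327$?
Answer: $249595$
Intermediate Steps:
$462799 - M k = 462799 - 327 \cdot 652 = 462799 - 213204 = 249595$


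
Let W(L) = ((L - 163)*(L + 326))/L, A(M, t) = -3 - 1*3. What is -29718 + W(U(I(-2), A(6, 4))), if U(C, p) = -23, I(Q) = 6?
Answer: -627156/23 ≈ -27268.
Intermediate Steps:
A(M, t) = -6 (A(M, t) = -3 - 3 = -6)
W(L) = (-163 + L)*(326 + L)/L (W(L) = ((-163 + L)*(326 + L))/L = (-163 + L)*(326 + L)/L)
-29718 + W(U(I(-2), A(6, 4))) = -29718 + (163 - 23 - 53138/(-23)) = -29718 + (163 - 23 - 53138*(-1/23)) = -29718 + (163 - 23 + 53138/23) = -29718 + 56358/23 = -627156/23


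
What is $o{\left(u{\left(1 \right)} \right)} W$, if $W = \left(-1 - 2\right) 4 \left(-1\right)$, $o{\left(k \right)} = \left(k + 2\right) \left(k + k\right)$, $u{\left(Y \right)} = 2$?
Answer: $192$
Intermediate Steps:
$o{\left(k \right)} = 2 k \left(2 + k\right)$ ($o{\left(k \right)} = \left(2 + k\right) 2 k = 2 k \left(2 + k\right)$)
$W = 12$ ($W = \left(-3\right) 4 \left(-1\right) = \left(-12\right) \left(-1\right) = 12$)
$o{\left(u{\left(1 \right)} \right)} W = 2 \cdot 2 \left(2 + 2\right) 12 = 2 \cdot 2 \cdot 4 \cdot 12 = 16 \cdot 12 = 192$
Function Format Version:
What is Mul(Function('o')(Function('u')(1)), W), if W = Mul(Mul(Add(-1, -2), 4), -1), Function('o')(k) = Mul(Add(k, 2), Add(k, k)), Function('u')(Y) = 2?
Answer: 192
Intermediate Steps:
Function('o')(k) = Mul(2, k, Add(2, k)) (Function('o')(k) = Mul(Add(2, k), Mul(2, k)) = Mul(2, k, Add(2, k)))
W = 12 (W = Mul(Mul(-3, 4), -1) = Mul(-12, -1) = 12)
Mul(Function('o')(Function('u')(1)), W) = Mul(Mul(2, 2, Add(2, 2)), 12) = Mul(Mul(2, 2, 4), 12) = Mul(16, 12) = 192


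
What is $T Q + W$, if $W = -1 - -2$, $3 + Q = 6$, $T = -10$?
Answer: $-29$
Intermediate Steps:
$Q = 3$ ($Q = -3 + 6 = 3$)
$W = 1$ ($W = -1 + 2 = 1$)
$T Q + W = \left(-10\right) 3 + 1 = -30 + 1 = -29$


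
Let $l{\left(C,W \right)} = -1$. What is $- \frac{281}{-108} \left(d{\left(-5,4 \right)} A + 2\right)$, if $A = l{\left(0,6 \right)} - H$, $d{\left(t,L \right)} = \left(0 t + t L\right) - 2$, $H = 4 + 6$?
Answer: $\frac{17141}{27} \approx 634.85$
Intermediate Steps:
$H = 10$
$d{\left(t,L \right)} = -2 + L t$ ($d{\left(t,L \right)} = \left(0 + L t\right) - 2 = L t - 2 = -2 + L t$)
$A = -11$ ($A = -1 - 10 = -11$)
$- \frac{281}{-108} \left(d{\left(-5,4 \right)} A + 2\right) = - \frac{281}{-108} \left(\left(-2 + 4 \left(-5\right)\right) \left(-11\right) + 2\right) = \left(-281\right) \left(- \frac{1}{108}\right) \left(\left(-2 - 20\right) \left(-11\right) + 2\right) = \frac{281 \left(\left(-22\right) \left(-11\right) + 2\right)}{108} = \frac{281 \left(242 + 2\right)}{108} = \frac{281}{108} \cdot 244 = \frac{17141}{27}$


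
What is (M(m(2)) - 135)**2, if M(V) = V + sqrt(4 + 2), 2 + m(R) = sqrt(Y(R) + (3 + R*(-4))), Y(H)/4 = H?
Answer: (-137 + sqrt(3) + sqrt(6))**2 ≈ 17641.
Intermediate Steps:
Y(H) = 4*H
m(R) = -2 + sqrt(3) (m(R) = -2 + sqrt(4*R + (3 + R*(-4))) = -2 + sqrt(4*R + (3 - 4*R)) = -2 + sqrt(3))
M(V) = V + sqrt(6)
(M(m(2)) - 135)**2 = (((-2 + sqrt(3)) + sqrt(6)) - 135)**2 = ((-2 + sqrt(3) + sqrt(6)) - 135)**2 = (-137 + sqrt(3) + sqrt(6))**2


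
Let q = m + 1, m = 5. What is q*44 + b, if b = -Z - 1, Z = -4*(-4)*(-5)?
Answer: 343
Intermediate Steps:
Z = -80 (Z = 16*(-5) = -80)
q = 6 (q = 5 + 1 = 6)
b = 79 (b = -1*(-80) - 1 = 80 - 1 = 79)
q*44 + b = 6*44 + 79 = 264 + 79 = 343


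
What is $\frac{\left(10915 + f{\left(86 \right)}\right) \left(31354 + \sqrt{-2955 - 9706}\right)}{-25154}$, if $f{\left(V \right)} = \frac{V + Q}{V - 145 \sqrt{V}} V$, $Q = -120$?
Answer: $- \frac{3583011412793}{263349803} - \frac{77287610 \sqrt{86}}{263349803} - \frac{228552109 i \sqrt{12661}}{526699606} - \frac{2465 i \sqrt{1088846}}{263349803} \approx -13608.0 - 48.836 i$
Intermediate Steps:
$f{\left(V \right)} = \frac{V \left(-120 + V\right)}{V - 145 \sqrt{V}}$ ($f{\left(V \right)} = \frac{V - 120}{V - 145 \sqrt{V}} V = \frac{-120 + V}{V - 145 \sqrt{V}} V = \frac{V \left(-120 + V\right)}{V - 145 \sqrt{V}}$)
$\frac{\left(10915 + f{\left(86 \right)}\right) \left(31354 + \sqrt{-2955 - 9706}\right)}{-25154} = \frac{\left(10915 + \frac{86 \left(-120 + 86\right)}{86 - 145 \sqrt{86}}\right) \left(31354 + \sqrt{-2955 - 9706}\right)}{-25154} = \left(10915 + 86 \frac{1}{86 - 145 \sqrt{86}} \left(-34\right)\right) \left(31354 + \sqrt{-12661}\right) \left(- \frac{1}{25154}\right) = \left(10915 - \frac{2924}{86 - 145 \sqrt{86}}\right) \left(31354 + i \sqrt{12661}\right) \left(- \frac{1}{25154}\right) = - \frac{\left(10915 - \frac{2924}{86 - 145 \sqrt{86}}\right) \left(31354 + i \sqrt{12661}\right)}{25154}$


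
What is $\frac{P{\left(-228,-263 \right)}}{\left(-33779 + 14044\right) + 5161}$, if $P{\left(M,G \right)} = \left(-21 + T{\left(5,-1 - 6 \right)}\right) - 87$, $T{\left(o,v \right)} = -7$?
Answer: $\frac{115}{14574} \approx 0.0078908$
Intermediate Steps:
$P{\left(M,G \right)} = -115$ ($P{\left(M,G \right)} = \left(-21 - 7\right) - 87 = -28 - 87 = -115$)
$\frac{P{\left(-228,-263 \right)}}{\left(-33779 + 14044\right) + 5161} = - \frac{115}{\left(-33779 + 14044\right) + 5161} = - \frac{115}{-19735 + 5161} = - \frac{115}{-14574} = \left(-115\right) \left(- \frac{1}{14574}\right) = \frac{115}{14574}$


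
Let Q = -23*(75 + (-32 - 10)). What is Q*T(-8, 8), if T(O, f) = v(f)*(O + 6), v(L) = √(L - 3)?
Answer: 1518*√5 ≈ 3394.4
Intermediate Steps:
v(L) = √(-3 + L)
T(O, f) = √(-3 + f)*(6 + O) (T(O, f) = √(-3 + f)*(O + 6) = √(-3 + f)*(6 + O))
Q = -759 (Q = -23*(75 - 42) = -23*33 = -759)
Q*T(-8, 8) = -759*√(-3 + 8)*(6 - 8) = -759*√5*(-2) = -(-1518)*√5 = 1518*√5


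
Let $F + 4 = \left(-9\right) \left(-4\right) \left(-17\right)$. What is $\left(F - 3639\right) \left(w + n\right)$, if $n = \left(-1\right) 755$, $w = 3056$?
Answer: $-9790755$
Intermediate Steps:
$F = -616$ ($F = -4 + \left(-9\right) \left(-4\right) \left(-17\right) = -4 + 36 \left(-17\right) = -4 - 612 = -616$)
$n = -755$
$\left(F - 3639\right) \left(w + n\right) = \left(-616 - 3639\right) \left(3056 - 755\right) = \left(-616 - 3639\right) 2301 = \left(-4255\right) 2301 = -9790755$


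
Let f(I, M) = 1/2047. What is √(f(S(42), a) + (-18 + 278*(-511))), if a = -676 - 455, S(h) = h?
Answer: I*√595328131837/2047 ≈ 376.93*I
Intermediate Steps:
a = -1131
f(I, M) = 1/2047
√(f(S(42), a) + (-18 + 278*(-511))) = √(1/2047 + (-18 + 278*(-511))) = √(1/2047 + (-18 - 142058)) = √(1/2047 - 142076) = √(-290829571/2047) = I*√595328131837/2047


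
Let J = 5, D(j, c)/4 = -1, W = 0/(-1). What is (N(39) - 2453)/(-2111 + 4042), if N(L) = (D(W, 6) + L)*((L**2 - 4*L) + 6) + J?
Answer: 45537/1931 ≈ 23.582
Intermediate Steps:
W = 0 (W = 0*(-1) = 0)
D(j, c) = -4 (D(j, c) = 4*(-1) = -4)
N(L) = 5 + (-4 + L)*(6 + L**2 - 4*L) (N(L) = (-4 + L)*((L**2 - 4*L) + 6) + 5 = (-4 + L)*(6 + L**2 - 4*L) + 5 = 5 + (-4 + L)*(6 + L**2 - 4*L))
(N(39) - 2453)/(-2111 + 4042) = ((-19 + 39**3 - 8*39**2 + 22*39) - 2453)/(-2111 + 4042) = ((-19 + 59319 - 8*1521 + 858) - 2453)/1931 = ((-19 + 59319 - 12168 + 858) - 2453)*(1/1931) = (47990 - 2453)*(1/1931) = 45537*(1/1931) = 45537/1931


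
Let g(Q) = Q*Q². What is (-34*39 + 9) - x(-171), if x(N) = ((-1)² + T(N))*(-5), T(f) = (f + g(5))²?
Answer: 9268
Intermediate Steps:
g(Q) = Q³
T(f) = (125 + f)² (T(f) = (f + 5³)² = (f + 125)² = (125 + f)²)
x(N) = -5 - 5*(125 + N)² (x(N) = ((-1)² + (125 + N)²)*(-5) = (1 + (125 + N)²)*(-5) = -5 - 5*(125 + N)²)
(-34*39 + 9) - x(-171) = (-34*39 + 9) - (-5 - 5*(125 - 171)²) = (-1326 + 9) - (-5 - 5*(-46)²) = -1317 - (-5 - 5*2116) = -1317 - (-5 - 10580) = -1317 - 1*(-10585) = -1317 + 10585 = 9268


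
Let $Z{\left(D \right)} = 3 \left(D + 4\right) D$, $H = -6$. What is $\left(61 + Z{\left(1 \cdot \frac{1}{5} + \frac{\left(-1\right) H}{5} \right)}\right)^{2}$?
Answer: $\frac{4376464}{625} \approx 7002.3$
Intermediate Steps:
$Z{\left(D \right)} = D \left(12 + 3 D\right)$ ($Z{\left(D \right)} = 3 \left(4 + D\right) D = \left(12 + 3 D\right) D = D \left(12 + 3 D\right)$)
$\left(61 + Z{\left(1 \cdot \frac{1}{5} + \frac{\left(-1\right) H}{5} \right)}\right)^{2} = \left(61 + 3 \left(1 \cdot \frac{1}{5} + \frac{\left(-1\right) \left(-6\right)}{5}\right) \left(4 + \left(1 \cdot \frac{1}{5} + \frac{\left(-1\right) \left(-6\right)}{5}\right)\right)\right)^{2} = \left(61 + 3 \left(1 \cdot \frac{1}{5} + 6 \cdot \frac{1}{5}\right) \left(4 + \left(1 \cdot \frac{1}{5} + 6 \cdot \frac{1}{5}\right)\right)\right)^{2} = \left(61 + 3 \left(\frac{1}{5} + \frac{6}{5}\right) \left(4 + \left(\frac{1}{5} + \frac{6}{5}\right)\right)\right)^{2} = \left(61 + 3 \cdot \frac{7}{5} \left(4 + \frac{7}{5}\right)\right)^{2} = \left(61 + 3 \cdot \frac{7}{5} \cdot \frac{27}{5}\right)^{2} = \left(61 + \frac{567}{25}\right)^{2} = \left(\frac{2092}{25}\right)^{2} = \frac{4376464}{625}$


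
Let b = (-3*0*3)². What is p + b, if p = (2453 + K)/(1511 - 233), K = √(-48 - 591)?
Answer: 2453/1278 + I*√71/426 ≈ 1.9194 + 0.01978*I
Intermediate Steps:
K = 3*I*√71 (K = √(-639) = 3*I*√71 ≈ 25.278*I)
b = 0 (b = (0*3)² = 0² = 0)
p = 2453/1278 + I*√71/426 (p = (2453 + 3*I*√71)/(1511 - 233) = (2453 + 3*I*√71)/1278 = (2453 + 3*I*√71)*(1/1278) = 2453/1278 + I*√71/426 ≈ 1.9194 + 0.01978*I)
p + b = (2453/1278 + I*√71/426) + 0 = 2453/1278 + I*√71/426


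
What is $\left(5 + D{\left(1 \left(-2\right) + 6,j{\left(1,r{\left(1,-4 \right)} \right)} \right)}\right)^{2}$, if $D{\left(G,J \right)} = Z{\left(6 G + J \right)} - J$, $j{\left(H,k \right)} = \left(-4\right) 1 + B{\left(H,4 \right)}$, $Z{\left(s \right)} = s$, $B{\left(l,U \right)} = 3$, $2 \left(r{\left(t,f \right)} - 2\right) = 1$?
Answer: $841$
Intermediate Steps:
$r{\left(t,f \right)} = \frac{5}{2}$ ($r{\left(t,f \right)} = 2 + \frac{1}{2} \cdot 1 = 2 + \frac{1}{2} = \frac{5}{2}$)
$j{\left(H,k \right)} = -1$ ($j{\left(H,k \right)} = \left(-4\right) 1 + 3 = -4 + 3 = -1$)
$D{\left(G,J \right)} = 6 G$ ($D{\left(G,J \right)} = \left(6 G + J\right) - J = \left(J + 6 G\right) - J = 6 G$)
$\left(5 + D{\left(1 \left(-2\right) + 6,j{\left(1,r{\left(1,-4 \right)} \right)} \right)}\right)^{2} = \left(5 + 6 \left(1 \left(-2\right) + 6\right)\right)^{2} = \left(5 + 6 \left(-2 + 6\right)\right)^{2} = \left(5 + 6 \cdot 4\right)^{2} = \left(5 + 24\right)^{2} = 29^{2} = 841$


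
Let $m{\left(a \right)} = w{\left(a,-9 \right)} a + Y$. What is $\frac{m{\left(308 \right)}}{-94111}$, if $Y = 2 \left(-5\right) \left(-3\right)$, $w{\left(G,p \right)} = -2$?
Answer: $\frac{586}{94111} \approx 0.0062267$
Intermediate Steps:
$Y = 30$ ($Y = \left(-10\right) \left(-3\right) = 30$)
$m{\left(a \right)} = 30 - 2 a$ ($m{\left(a \right)} = - 2 a + 30 = 30 - 2 a$)
$\frac{m{\left(308 \right)}}{-94111} = \frac{30 - 616}{-94111} = \left(30 - 616\right) \left(- \frac{1}{94111}\right) = \left(-586\right) \left(- \frac{1}{94111}\right) = \frac{586}{94111}$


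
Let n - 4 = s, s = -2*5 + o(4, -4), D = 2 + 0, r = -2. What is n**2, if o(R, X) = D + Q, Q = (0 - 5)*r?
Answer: 36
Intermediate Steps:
Q = 10 (Q = (0 - 5)*(-2) = -5*(-2) = 10)
D = 2
o(R, X) = 12 (o(R, X) = 2 + 10 = 12)
s = 2 (s = -2*5 + 12 = -10 + 12 = 2)
n = 6 (n = 4 + 2 = 6)
n**2 = 6**2 = 36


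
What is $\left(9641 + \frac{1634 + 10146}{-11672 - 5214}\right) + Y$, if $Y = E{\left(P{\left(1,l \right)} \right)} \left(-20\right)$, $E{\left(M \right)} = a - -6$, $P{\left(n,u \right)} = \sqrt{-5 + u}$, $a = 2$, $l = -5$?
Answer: $\frac{80042193}{8443} \approx 9480.3$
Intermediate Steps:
$E{\left(M \right)} = 8$ ($E{\left(M \right)} = 2 - -6 = 2 + 6 = 8$)
$Y = -160$ ($Y = 8 \left(-20\right) = -160$)
$\left(9641 + \frac{1634 + 10146}{-11672 - 5214}\right) + Y = \left(9641 + \frac{1634 + 10146}{-11672 - 5214}\right) - 160 = \left(9641 + \frac{11780}{-16886}\right) - 160 = \left(9641 + 11780 \left(- \frac{1}{16886}\right)\right) - 160 = \left(9641 - \frac{5890}{8443}\right) - 160 = \frac{81393073}{8443} - 160 = \frac{80042193}{8443}$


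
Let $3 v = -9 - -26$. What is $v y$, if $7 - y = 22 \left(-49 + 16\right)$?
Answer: $\frac{12461}{3} \approx 4153.7$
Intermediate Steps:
$y = 733$ ($y = 7 - 22 \left(-49 + 16\right) = 7 - 22 \left(-33\right) = 7 - -726 = 7 + 726 = 733$)
$v = \frac{17}{3}$ ($v = \frac{-9 - -26}{3} = \frac{-9 + 26}{3} = \frac{1}{3} \cdot 17 = \frac{17}{3} \approx 5.6667$)
$v y = \frac{17}{3} \cdot 733 = \frac{12461}{3}$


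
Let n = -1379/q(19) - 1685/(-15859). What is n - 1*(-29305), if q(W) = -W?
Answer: 8852113481/301321 ≈ 29378.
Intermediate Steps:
n = 21901576/301321 (n = -1379/((-1*19)) - 1685/(-15859) = -1379/(-19) - 1685*(-1/15859) = -1379*(-1/19) + 1685/15859 = 1379/19 + 1685/15859 = 21901576/301321 ≈ 72.685)
n - 1*(-29305) = 21901576/301321 - 1*(-29305) = 21901576/301321 + 29305 = 8852113481/301321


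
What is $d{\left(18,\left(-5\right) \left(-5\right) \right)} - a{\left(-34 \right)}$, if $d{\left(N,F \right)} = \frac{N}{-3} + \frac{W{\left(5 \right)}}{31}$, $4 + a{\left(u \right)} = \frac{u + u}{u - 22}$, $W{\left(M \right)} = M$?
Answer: $- \frac{1325}{434} \approx -3.053$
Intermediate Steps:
$a{\left(u \right)} = -4 + \frac{2 u}{-22 + u}$ ($a{\left(u \right)} = -4 + \frac{u + u}{u - 22} = -4 + \frac{2 u}{-22 + u}$)
$d{\left(N,F \right)} = \frac{5}{31} - \frac{N}{3}$ ($d{\left(N,F \right)} = \frac{N}{-3} + \frac{5}{31} = N \left(- \frac{1}{3}\right) + 5 \cdot \frac{1}{31} = - \frac{N}{3} + \frac{5}{31} = \frac{5}{31} - \frac{N}{3}$)
$d{\left(18,\left(-5\right) \left(-5\right) \right)} - a{\left(-34 \right)} = \left(\frac{5}{31} - 6\right) - \frac{2 \left(44 - -34\right)}{-22 - 34} = \left(\frac{5}{31} - 6\right) - \frac{2 \left(44 + 34\right)}{-56} = - \frac{181}{31} - 2 \left(- \frac{1}{56}\right) 78 = - \frac{181}{31} - - \frac{39}{14} = - \frac{181}{31} + \frac{39}{14} = - \frac{1325}{434}$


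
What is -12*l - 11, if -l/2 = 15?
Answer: 349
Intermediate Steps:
l = -30 (l = -2*15 = -30)
-12*l - 11 = -12*(-30) - 11 = 360 - 11 = 349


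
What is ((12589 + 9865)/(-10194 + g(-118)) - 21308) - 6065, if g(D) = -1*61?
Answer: -280732569/10255 ≈ -27375.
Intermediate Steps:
g(D) = -61
((12589 + 9865)/(-10194 + g(-118)) - 21308) - 6065 = ((12589 + 9865)/(-10194 - 61) - 21308) - 6065 = (22454/(-10255) - 21308) - 6065 = (22454*(-1/10255) - 21308) - 6065 = (-22454/10255 - 21308) - 6065 = -218535994/10255 - 6065 = -280732569/10255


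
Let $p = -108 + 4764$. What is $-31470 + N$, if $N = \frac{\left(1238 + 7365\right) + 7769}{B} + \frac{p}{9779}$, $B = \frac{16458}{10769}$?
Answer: $- \frac{1670328283060}{80471391} \approx -20757.0$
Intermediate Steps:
$B = \frac{16458}{10769}$ ($B = 16458 \cdot \frac{1}{10769} = \frac{16458}{10769} \approx 1.5283$)
$p = 4656$
$N = \frac{862106391710}{80471391}$ ($N = \frac{\left(1238 + 7365\right) + 7769}{\frac{16458}{10769}} + \frac{4656}{9779} = \left(8603 + 7769\right) \frac{10769}{16458} + 4656 \cdot \frac{1}{9779} = 16372 \cdot \frac{10769}{16458} + \frac{4656}{9779} = \frac{88155034}{8229} + \frac{4656}{9779} = \frac{862106391710}{80471391} \approx 10713.0$)
$-31470 + N = -31470 + \frac{862106391710}{80471391} = - \frac{1670328283060}{80471391}$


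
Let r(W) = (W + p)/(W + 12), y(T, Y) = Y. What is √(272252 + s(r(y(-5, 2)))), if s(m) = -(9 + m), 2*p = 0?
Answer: 10*√133399/7 ≈ 521.77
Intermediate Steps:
p = 0 (p = (½)*0 = 0)
r(W) = W/(12 + W) (r(W) = (W + 0)/(W + 12) = W/(12 + W))
s(m) = -9 - m (s(m) = -(9 + m) = -9 - m)
√(272252 + s(r(y(-5, 2)))) = √(272252 + (-9 - 2/(12 + 2))) = √(272252 + (-9 - 2/14)) = √(272252 + (-9 - 1*⅐)) = √(272252 + (-9 - ⅐)) = √(272252 - 64/7) = √(1905700/7) = 10*√133399/7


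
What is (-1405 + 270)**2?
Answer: 1288225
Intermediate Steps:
(-1405 + 270)**2 = (-1135)**2 = 1288225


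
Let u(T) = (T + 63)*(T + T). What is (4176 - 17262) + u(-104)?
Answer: -4558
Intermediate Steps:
u(T) = 2*T*(63 + T) (u(T) = (63 + T)*(2*T) = 2*T*(63 + T))
(4176 - 17262) + u(-104) = (4176 - 17262) + 2*(-104)*(63 - 104) = -13086 + 2*(-104)*(-41) = -13086 + 8528 = -4558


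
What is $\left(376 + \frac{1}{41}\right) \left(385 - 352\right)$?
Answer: $\frac{508761}{41} \approx 12409.0$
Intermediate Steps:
$\left(376 + \frac{1}{41}\right) \left(385 - 352\right) = \left(376 + \frac{1}{41}\right) 33 = \frac{15417}{41} \cdot 33 = \frac{508761}{41}$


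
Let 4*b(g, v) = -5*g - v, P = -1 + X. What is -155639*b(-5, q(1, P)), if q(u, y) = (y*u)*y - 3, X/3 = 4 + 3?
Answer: 14474427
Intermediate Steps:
X = 21 (X = 3*(4 + 3) = 3*7 = 21)
P = 20 (P = -1 + 21 = 20)
q(u, y) = -3 + u*y² (q(u, y) = (u*y)*y - 3 = u*y² - 3 = -3 + u*y²)
b(g, v) = -5*g/4 - v/4 (b(g, v) = (-5*g - v)/4 = (-v - 5*g)/4 = -5*g/4 - v/4)
-155639*b(-5, q(1, P)) = -155639*(-5/4*(-5) - (-3 + 1*20²)/4) = -155639*(25/4 - (-3 + 1*400)/4) = -155639*(25/4 - (-3 + 400)/4) = -155639*(25/4 - ¼*397) = -155639*(25/4 - 397/4) = -155639*(-93) = 14474427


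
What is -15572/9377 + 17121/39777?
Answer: -152954609/124329643 ≈ -1.2302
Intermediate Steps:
-15572/9377 + 17121/39777 = -15572*1/9377 + 17121*(1/39777) = -15572/9377 + 5707/13259 = -152954609/124329643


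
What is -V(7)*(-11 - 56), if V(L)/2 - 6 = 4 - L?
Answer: 402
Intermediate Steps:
V(L) = 20 - 2*L (V(L) = 12 + 2*(4 - L) = 12 + (8 - 2*L) = 20 - 2*L)
-V(7)*(-11 - 56) = -(20 - 2*7)*(-11 - 56) = -(20 - 14)*(-67) = -6*(-67) = -1*(-402) = 402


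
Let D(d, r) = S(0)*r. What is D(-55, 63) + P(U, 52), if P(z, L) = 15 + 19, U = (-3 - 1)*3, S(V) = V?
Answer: 34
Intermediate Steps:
U = -12 (U = -4*3 = -12)
D(d, r) = 0 (D(d, r) = 0*r = 0)
P(z, L) = 34
D(-55, 63) + P(U, 52) = 0 + 34 = 34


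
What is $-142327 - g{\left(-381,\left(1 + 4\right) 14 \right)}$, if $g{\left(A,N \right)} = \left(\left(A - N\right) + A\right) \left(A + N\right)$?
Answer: $-401079$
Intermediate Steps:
$g{\left(A,N \right)} = \left(A + N\right) \left(- N + 2 A\right)$ ($g{\left(A,N \right)} = \left(- N + 2 A\right) \left(A + N\right) = \left(A + N\right) \left(- N + 2 A\right)$)
$-142327 - g{\left(-381,\left(1 + 4\right) 14 \right)} = -142327 - \left(- \left(\left(1 + 4\right) 14\right)^{2} + 2 \left(-381\right)^{2} - 381 \left(1 + 4\right) 14\right) = -142327 - \left(- \left(5 \cdot 14\right)^{2} + 2 \cdot 145161 - 381 \cdot 5 \cdot 14\right) = -142327 - \left(- 70^{2} + 290322 - 26670\right) = -142327 - \left(\left(-1\right) 4900 + 290322 - 26670\right) = -142327 - \left(-4900 + 290322 - 26670\right) = -142327 - 258752 = -401079$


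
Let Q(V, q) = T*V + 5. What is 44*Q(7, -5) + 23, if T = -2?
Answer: -373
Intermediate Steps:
Q(V, q) = 5 - 2*V (Q(V, q) = -2*V + 5 = 5 - 2*V)
44*Q(7, -5) + 23 = 44*(5 - 2*7) + 23 = 44*(5 - 14) + 23 = 44*(-9) + 23 = -396 + 23 = -373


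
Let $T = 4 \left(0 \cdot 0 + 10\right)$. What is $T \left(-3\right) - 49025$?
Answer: $-49145$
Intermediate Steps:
$T = 40$ ($T = 4 \left(0 + 10\right) = 4 \cdot 10 = 40$)
$T \left(-3\right) - 49025 = 40 \left(-3\right) - 49025 = -120 - 49025 = -49145$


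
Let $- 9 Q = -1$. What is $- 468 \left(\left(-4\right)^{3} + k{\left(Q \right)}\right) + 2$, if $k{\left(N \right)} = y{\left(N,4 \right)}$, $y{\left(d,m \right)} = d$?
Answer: $29902$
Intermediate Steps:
$Q = \frac{1}{9}$ ($Q = \left(- \frac{1}{9}\right) \left(-1\right) = \frac{1}{9} \approx 0.11111$)
$k{\left(N \right)} = N$
$- 468 \left(\left(-4\right)^{3} + k{\left(Q \right)}\right) + 2 = - 468 \left(\left(-4\right)^{3} + \frac{1}{9}\right) + 2 = - 468 \left(-64 + \frac{1}{9}\right) + 2 = \left(-468\right) \left(- \frac{575}{9}\right) + 2 = 29900 + 2 = 29902$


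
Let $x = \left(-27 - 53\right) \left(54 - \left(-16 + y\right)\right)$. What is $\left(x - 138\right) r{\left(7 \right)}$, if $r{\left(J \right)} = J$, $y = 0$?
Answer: $-40166$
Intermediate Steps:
$x = -5600$ ($x = \left(-27 - 53\right) \left(54 + \left(16 - 0\right)\right) = - 80 \left(54 + \left(16 + 0\right)\right) = - 80 \left(54 + 16\right) = \left(-80\right) 70 = -5600$)
$\left(x - 138\right) r{\left(7 \right)} = \left(-5600 - 138\right) 7 = \left(-5738\right) 7 = -40166$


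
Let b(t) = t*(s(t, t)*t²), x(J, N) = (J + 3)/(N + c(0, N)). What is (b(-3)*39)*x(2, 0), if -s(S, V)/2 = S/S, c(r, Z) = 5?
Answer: 2106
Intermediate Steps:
s(S, V) = -2 (s(S, V) = -2*S/S = -2*1 = -2)
x(J, N) = (3 + J)/(5 + N) (x(J, N) = (J + 3)/(N + 5) = (3 + J)/(5 + N))
b(t) = -2*t³ (b(t) = t*(-2*t²) = -2*t³)
(b(-3)*39)*x(2, 0) = (-2*(-3)³*39)*((3 + 2)/(5 + 0)) = (-2*(-27)*39)*(5/5) = (54*39)*((⅕)*5) = 2106*1 = 2106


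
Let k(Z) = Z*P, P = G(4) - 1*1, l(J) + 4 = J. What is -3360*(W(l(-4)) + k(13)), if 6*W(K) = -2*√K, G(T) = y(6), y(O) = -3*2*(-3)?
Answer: -742560 + 2240*I*√2 ≈ -7.4256e+5 + 3167.8*I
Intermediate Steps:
y(O) = 18 (y(O) = -6*(-3) = 18)
l(J) = -4 + J
G(T) = 18
W(K) = -√K/3 (W(K) = (-2*√K)/6 = -√K/3)
P = 17 (P = 18 - 1*1 = 18 - 1 = 17)
k(Z) = 17*Z (k(Z) = Z*17 = 17*Z)
-3360*(W(l(-4)) + k(13)) = -3360*(-√(-4 - 4)/3 + 17*13) = -3360*(-2*I*√2/3 + 221) = -3360*(221 - 2*I*√2/3) = -742560 + 2240*I*√2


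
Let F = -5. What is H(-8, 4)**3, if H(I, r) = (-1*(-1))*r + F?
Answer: -1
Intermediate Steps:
H(I, r) = -5 + r (H(I, r) = (-1*(-1))*r - 5 = 1*r - 5 = r - 5 = -5 + r)
H(-8, 4)**3 = (-5 + 4)**3 = (-1)**3 = -1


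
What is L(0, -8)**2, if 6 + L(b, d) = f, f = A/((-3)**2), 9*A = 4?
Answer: 232324/6561 ≈ 35.410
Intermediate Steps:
A = 4/9 (A = (1/9)*4 = 4/9 ≈ 0.44444)
f = 4/81 (f = 4/(9*((-3)**2)) = (4/9)/9 = (4/9)*(1/9) = 4/81 ≈ 0.049383)
L(b, d) = -482/81 (L(b, d) = -6 + 4/81 = -482/81)
L(0, -8)**2 = (-482/81)**2 = 232324/6561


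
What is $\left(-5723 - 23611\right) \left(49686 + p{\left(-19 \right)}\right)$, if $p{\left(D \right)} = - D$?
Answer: $-1458046470$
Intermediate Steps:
$\left(-5723 - 23611\right) \left(49686 + p{\left(-19 \right)}\right) = \left(-5723 - 23611\right) \left(49686 - -19\right) = - 29334 \left(49686 + 19\right) = \left(-29334\right) 49705 = -1458046470$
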